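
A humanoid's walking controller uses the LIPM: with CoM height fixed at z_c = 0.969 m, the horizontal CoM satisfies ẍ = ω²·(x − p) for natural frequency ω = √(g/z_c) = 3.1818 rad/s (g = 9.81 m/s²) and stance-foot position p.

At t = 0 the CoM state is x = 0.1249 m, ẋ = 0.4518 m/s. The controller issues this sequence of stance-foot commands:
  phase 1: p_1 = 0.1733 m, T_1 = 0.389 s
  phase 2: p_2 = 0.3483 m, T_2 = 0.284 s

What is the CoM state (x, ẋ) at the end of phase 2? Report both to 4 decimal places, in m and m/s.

x = 0.4840, ẋ = 0.7284

phase 1: p=0.1733, T=0.389, ωT=1.237720, cosh=1.868895, sinh=1.578850; start (x,ẋ)=(0.124900, 0.451800) → end (x,ẋ)=(0.307034, 0.601225)
phase 2: p=0.3483, T=0.284, ωT=0.903631, cosh=1.436823, sinh=1.031727; start (x,ẋ)=(0.307034, 0.601225) → end (x,ẋ)=(0.483961, 0.728390)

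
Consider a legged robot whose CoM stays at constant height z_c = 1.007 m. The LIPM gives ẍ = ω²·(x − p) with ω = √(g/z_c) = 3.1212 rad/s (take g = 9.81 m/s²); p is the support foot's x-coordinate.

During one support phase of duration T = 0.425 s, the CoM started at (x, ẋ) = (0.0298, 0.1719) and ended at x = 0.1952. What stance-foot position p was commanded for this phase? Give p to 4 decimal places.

ωT = 3.1212·0.425 = 1.326510; cosh(ωT) = 2.016636, sinh(ωT) = 1.751234
x(T) = p + (x₀−p)·cosh(ωT) + (ẋ₀/ω)·sinh(ωT) ⇒ p·(1 − cosh) = x(T) − x₀·cosh − (ẋ₀/ω)·sinh
numerator   = 0.1952 − (0.0298)·2.016636 − (0.1719/3.1212)·1.751234 = 0.038655
denominator = 1 − 2.016636 = -1.016636
p = 0.038655 / -1.016636 = -0.0380

p = -0.0380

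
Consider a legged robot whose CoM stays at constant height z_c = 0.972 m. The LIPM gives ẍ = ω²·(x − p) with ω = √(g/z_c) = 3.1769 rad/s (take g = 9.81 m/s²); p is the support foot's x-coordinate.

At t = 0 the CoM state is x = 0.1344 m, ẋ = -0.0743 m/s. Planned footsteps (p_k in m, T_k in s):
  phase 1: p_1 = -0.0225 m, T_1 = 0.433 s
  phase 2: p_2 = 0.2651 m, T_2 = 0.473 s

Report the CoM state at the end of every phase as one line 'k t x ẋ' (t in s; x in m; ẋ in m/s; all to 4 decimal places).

1 0.4330 0.2645 0.7669
2 0.9060 0.7791 1.8042

phase 1: p=-0.0225, T=0.433, ωT=1.375598, cosh=2.105065, sinh=1.852376; start (x,ẋ)=(0.134400, -0.074300) → end (x,ẋ)=(0.264462, 0.766921)
phase 2: p=0.2651, T=0.473, ωT=1.502674, cosh=2.358111, sinh=2.135577; start (x,ẋ)=(0.264462, 0.766921) → end (x,ẋ)=(0.779136, 1.804157)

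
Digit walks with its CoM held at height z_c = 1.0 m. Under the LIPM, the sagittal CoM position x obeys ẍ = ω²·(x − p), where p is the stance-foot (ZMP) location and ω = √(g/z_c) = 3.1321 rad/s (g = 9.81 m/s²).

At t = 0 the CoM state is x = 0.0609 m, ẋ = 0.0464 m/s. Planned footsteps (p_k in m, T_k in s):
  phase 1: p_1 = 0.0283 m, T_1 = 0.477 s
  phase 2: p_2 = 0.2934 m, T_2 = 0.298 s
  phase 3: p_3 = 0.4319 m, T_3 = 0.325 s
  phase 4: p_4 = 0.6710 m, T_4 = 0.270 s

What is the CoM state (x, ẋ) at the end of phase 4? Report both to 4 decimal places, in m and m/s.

x = -0.5656, ẋ = -3.4345

phase 1: p=0.0283, T=0.477, ωT=1.494012, cosh=2.339701, sinh=2.115231; start (x,ẋ)=(0.060900, 0.046400) → end (x,ẋ)=(0.135910, 0.324541)
phase 2: p=0.2934, T=0.298, ωT=0.933366, cosh=1.468141, sinh=1.074913; start (x,ẋ)=(0.135910, 0.324541) → end (x,ẋ)=(0.173562, -0.053755)
phase 3: p=0.4319, T=0.325, ωT=1.017932, cosh=1.564404, sinh=1.203063; start (x,ẋ)=(0.173562, -0.053755) → end (x,ẋ)=(0.007108, -1.057540)
phase 4: p=0.6710, T=0.270, ωT=0.845667, cosh=1.379401, sinh=0.950130; start (x,ẋ)=(0.007108, -1.057540) → end (x,ẋ)=(-0.565581, -3.434451)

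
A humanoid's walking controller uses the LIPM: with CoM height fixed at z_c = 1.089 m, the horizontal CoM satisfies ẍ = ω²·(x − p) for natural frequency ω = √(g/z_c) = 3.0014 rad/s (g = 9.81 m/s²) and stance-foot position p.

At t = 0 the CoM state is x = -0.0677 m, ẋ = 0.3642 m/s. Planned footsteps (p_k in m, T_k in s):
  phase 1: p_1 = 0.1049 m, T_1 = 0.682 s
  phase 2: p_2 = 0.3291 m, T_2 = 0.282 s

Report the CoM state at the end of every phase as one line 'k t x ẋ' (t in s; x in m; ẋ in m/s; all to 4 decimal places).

phase 1: p=0.1049, T=0.682, ωT=2.046955, cosh=3.936705, sinh=3.807577; start (x,ẋ)=(-0.067700, 0.364200) → end (x,ẋ)=(-0.112551, -0.538736)
phase 2: p=0.3291, T=0.282, ωT=0.846395, cosh=1.380093, sinh=0.951134; start (x,ẋ)=(-0.112551, -0.538736) → end (x,ẋ)=(-0.451143, -2.004302)

1 0.6820 -0.1126 -0.5387
2 0.9640 -0.4511 -2.0043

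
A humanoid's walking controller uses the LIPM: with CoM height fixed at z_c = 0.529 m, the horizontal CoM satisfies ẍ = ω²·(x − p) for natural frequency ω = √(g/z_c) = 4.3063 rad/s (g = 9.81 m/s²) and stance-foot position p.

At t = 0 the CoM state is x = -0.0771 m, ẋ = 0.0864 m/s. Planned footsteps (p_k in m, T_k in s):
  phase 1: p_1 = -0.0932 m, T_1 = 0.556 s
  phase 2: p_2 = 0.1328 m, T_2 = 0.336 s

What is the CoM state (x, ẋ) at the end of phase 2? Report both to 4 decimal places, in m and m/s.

x = 0.4682, ẋ = 1.6737

phase 1: p=-0.0932, T=0.556, ωT=2.394303, cosh=5.525895, sinh=5.434659; start (x,ẋ)=(-0.077100, 0.086400) → end (x,ẋ)=(0.104806, 0.854230)
phase 2: p=0.1328, T=0.336, ωT=1.446917, cosh=2.242643, sinh=2.007348; start (x,ẋ)=(0.104806, 0.854230) → end (x,ẋ)=(0.468212, 1.673745)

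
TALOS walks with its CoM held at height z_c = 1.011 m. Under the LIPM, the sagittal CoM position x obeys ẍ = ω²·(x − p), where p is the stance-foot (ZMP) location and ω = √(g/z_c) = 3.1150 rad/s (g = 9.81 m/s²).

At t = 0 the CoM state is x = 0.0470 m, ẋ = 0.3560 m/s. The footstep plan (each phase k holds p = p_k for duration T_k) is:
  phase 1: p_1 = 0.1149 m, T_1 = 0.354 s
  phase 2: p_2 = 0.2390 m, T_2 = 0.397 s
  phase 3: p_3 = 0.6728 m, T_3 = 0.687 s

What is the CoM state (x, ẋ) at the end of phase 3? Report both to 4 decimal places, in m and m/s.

x = -0.9707, ẋ = -4.9408

phase 1: p=0.1149, T=0.354, ωT=1.102710, cosh=1.672144, sinh=1.340174; start (x,ẋ)=(0.047000, 0.356000) → end (x,ẋ)=(0.154524, 0.311825)
phase 2: p=0.2390, T=0.397, ωT=1.236655, cosh=1.867214, sinh=1.576860; start (x,ẋ)=(0.154524, 0.311825) → end (x,ẋ)=(0.239116, 0.167306)
phase 3: p=0.6728, T=0.687, ωT=2.140005, cosh=4.308567, sinh=4.190913; start (x,ẋ)=(0.239116, 0.167306) → end (x,ẋ)=(-0.970663, -4.940762)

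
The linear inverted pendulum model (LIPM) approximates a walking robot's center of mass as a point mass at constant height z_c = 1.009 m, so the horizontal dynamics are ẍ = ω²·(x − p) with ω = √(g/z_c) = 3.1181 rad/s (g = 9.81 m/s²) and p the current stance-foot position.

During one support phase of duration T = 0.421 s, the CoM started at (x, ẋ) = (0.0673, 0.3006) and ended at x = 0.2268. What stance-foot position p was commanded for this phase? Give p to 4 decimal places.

ωT = 3.1181·0.421 = 1.312720; cosh(ωT) = 1.992678, sinh(ωT) = 1.723591
x(T) = p + (x₀−p)·cosh(ωT) + (ẋ₀/ω)·sinh(ωT) ⇒ p·(1 − cosh) = x(T) − x₀·cosh − (ẋ₀/ω)·sinh
numerator   = 0.2268 − (0.0673)·1.992678 − (0.3006/3.1181)·1.723591 = -0.073470
denominator = 1 − 1.992678 = -0.992678
p = -0.073470 / -0.992678 = 0.0740

p = 0.0740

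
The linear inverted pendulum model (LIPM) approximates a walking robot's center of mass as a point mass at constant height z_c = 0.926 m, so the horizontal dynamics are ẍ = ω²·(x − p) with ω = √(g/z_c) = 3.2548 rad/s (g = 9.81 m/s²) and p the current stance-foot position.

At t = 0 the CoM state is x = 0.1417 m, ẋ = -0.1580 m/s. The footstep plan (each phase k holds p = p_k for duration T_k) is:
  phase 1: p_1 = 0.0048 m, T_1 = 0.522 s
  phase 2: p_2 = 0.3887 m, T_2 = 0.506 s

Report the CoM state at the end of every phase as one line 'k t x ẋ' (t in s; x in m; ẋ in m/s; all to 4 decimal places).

1 0.5220 0.2633 0.7311
2 1.0280 0.6127 0.9484

phase 1: p=0.0048, T=0.522, ωT=1.699006, cosh=2.825686, sinh=2.642821; start (x,ẋ)=(0.141700, -0.158000) → end (x,ẋ)=(0.263344, 0.731135)
phase 2: p=0.3887, T=0.506, ωT=1.646929, cosh=2.691827, sinh=2.499186; start (x,ẋ)=(0.263344, 0.731135) → end (x,ẋ)=(0.612663, 0.948401)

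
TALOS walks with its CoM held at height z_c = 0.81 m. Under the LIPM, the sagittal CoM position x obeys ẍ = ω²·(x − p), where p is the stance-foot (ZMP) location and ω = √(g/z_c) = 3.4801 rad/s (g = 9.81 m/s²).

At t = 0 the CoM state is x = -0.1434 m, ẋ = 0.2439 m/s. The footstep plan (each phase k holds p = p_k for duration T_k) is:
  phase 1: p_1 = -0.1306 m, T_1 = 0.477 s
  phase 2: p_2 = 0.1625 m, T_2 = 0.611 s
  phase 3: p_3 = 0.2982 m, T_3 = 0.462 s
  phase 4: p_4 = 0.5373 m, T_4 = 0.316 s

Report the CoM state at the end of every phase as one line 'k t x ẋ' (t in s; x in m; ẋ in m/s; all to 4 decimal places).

1 0.4770 0.0122 0.5517
2 1.0880 0.1784 0.1834
3 1.5500 0.1133 -0.5230
4 1.8660 -0.3706 -2.8424

phase 1: p=-0.1306, T=0.477, ωT=1.660008, cosh=2.724744, sinh=2.534607; start (x,ẋ)=(-0.143400, 0.243900) → end (x,ẋ)=(0.012159, 0.551660)
phase 2: p=0.1625, T=0.611, ωT=2.126341, cosh=4.251703, sinh=4.132431; start (x,ẋ)=(0.012159, 0.551660) → end (x,ẋ)=(0.178362, 0.183404)
phase 3: p=0.2982, T=0.462, ωT=1.607806, cosh=2.596087, sinh=2.395761; start (x,ẋ)=(0.178362, 0.183404) → end (x,ẋ)=(0.113349, -0.523014)
phase 4: p=0.5373, T=0.316, ωT=1.099712, cosh=1.668133, sinh=1.335166; start (x,ẋ)=(0.113349, -0.523014) → end (x,ẋ)=(-0.370565, -2.842351)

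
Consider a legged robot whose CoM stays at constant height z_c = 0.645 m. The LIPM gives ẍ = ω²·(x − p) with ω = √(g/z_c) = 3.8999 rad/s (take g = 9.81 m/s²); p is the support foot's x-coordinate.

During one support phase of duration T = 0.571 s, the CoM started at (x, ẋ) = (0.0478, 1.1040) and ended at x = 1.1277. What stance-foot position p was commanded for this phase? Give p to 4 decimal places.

ωT = 3.8999·0.571 = 2.226843; cosh(ωT) = 4.689210, sinh(ωT) = 4.581342
x(T) = p + (x₀−p)·cosh(ωT) + (ẋ₀/ω)·sinh(ωT) ⇒ p·(1 − cosh) = x(T) − x₀·cosh − (ẋ₀/ω)·sinh
numerator   = 1.1277 − (0.0478)·4.689210 − (1.1040/3.8999)·4.581342 = -0.393350
denominator = 1 − 4.689210 = -3.689210
p = -0.393350 / -3.689210 = 0.1066

p = 0.1066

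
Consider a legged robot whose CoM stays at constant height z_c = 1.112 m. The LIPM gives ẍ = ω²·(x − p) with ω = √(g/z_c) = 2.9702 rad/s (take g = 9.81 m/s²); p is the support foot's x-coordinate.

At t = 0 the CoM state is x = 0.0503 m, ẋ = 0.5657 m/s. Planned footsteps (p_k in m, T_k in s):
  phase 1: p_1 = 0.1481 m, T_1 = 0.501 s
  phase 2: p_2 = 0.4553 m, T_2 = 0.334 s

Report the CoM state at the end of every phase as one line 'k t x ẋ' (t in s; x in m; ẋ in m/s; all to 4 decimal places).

phase 1: p=0.1481, T=0.501, ωT=1.488070, cosh=2.327175, sinh=2.101367; start (x,ẋ)=(0.050300, 0.565700) → end (x,ẋ)=(0.320726, 0.706066)
phase 2: p=0.4553, T=0.334, ωT=0.992047, cosh=1.533783, sinh=1.162966; start (x,ẋ)=(0.320726, 0.706066) → end (x,ẋ)=(0.525348, 0.618099)

1 0.5010 0.3207 0.7061
2 0.8350 0.5253 0.6181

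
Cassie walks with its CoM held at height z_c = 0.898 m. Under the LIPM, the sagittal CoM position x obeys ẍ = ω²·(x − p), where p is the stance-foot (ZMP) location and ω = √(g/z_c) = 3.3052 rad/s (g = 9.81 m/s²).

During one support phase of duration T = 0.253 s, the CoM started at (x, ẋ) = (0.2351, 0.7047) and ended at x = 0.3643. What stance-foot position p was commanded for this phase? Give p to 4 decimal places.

p = 0.4257

ωT = 3.3052·0.253 = 0.836216; cosh(ωT) = 1.370482, sinh(ωT) = 0.937135
x(T) = p + (x₀−p)·cosh(ωT) + (ẋ₀/ω)·sinh(ωT) ⇒ p·(1 − cosh) = x(T) − x₀·cosh − (ẋ₀/ω)·sinh
numerator   = 0.3643 − (0.2351)·1.370482 − (0.7047/3.3052)·0.937135 = -0.157707
denominator = 1 − 1.370482 = -0.370482
p = -0.157707 / -0.370482 = 0.4257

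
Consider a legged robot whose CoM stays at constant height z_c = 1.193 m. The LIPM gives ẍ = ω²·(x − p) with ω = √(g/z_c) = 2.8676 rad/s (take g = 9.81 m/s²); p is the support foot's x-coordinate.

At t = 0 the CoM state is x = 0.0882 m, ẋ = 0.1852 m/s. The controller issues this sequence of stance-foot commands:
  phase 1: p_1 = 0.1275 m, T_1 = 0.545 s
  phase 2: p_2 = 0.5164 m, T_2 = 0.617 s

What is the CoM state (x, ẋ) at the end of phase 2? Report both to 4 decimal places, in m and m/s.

phase 1: p=0.1275, T=0.545, ωT=1.562842, cosh=2.490952, sinh=2.281413; start (x,ẋ)=(0.088200, 0.185200) → end (x,ẋ)=(0.176947, 0.204217)
phase 2: p=0.5164, T=0.617, ωT=1.769309, cosh=3.018625, sinh=2.848174; start (x,ẋ)=(0.176947, 0.204217) → end (x,ẋ)=(-0.305447, -2.155999)

x = -0.3054, ẋ = -2.1560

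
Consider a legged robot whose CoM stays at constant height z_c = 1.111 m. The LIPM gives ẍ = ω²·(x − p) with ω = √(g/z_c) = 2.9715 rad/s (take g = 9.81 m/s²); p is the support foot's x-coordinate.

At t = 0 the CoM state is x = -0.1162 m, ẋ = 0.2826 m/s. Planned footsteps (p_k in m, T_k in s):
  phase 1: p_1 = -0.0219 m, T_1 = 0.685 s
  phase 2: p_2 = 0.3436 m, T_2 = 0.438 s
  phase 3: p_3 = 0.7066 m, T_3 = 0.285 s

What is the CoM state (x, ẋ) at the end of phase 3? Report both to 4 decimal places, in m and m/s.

phase 1: p=-0.0219, T=0.685, ωT=2.035477, cosh=3.893263, sinh=3.762644; start (x,ẋ)=(-0.116200, 0.282600) → end (x,ẋ)=(-0.031194, 0.045896)
phase 2: p=0.3436, T=0.438, ωT=1.301517, cosh=1.973493, sinh=1.701374; start (x,ẋ)=(-0.031194, 0.045896) → end (x,ẋ)=(-0.369775, -1.804246)
phase 3: p=0.7066, T=0.285, ωT=0.846877, cosh=1.380552, sinh=0.951801; start (x,ẋ)=(-0.369775, -1.804246) → end (x,ẋ)=(-1.357309, -5.535140)

x = -1.3573, ẋ = -5.5351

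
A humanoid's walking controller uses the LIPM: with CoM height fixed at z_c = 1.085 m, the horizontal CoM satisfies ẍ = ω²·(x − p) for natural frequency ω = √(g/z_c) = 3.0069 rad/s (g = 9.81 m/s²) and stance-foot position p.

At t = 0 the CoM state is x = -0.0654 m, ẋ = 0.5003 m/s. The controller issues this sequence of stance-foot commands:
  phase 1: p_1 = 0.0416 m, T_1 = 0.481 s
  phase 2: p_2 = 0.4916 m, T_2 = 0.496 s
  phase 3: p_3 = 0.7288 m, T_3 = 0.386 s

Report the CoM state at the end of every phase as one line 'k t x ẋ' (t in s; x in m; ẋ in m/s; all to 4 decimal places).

1 0.4810 0.1355 0.4760
2 0.9770 -0.0057 -1.1472
3 1.3630 -1.1076 -5.1894

phase 1: p=0.0416, T=0.481, ωT=1.446319, cosh=2.241443, sinh=2.006008; start (x,ẋ)=(-0.065400, 0.500300) → end (x,ẋ)=(0.135533, 0.475984)
phase 2: p=0.4916, T=0.496, ωT=1.491422, cosh=2.334232, sinh=2.109180; start (x,ẋ)=(0.135533, 0.475984) → end (x,ẋ)=(-0.005665, -1.147151)
phase 3: p=0.7288, T=0.386, ωT=1.160663, cosh=1.752664, sinh=1.439386; start (x,ẋ)=(-0.005665, -1.147151) → end (x,ẋ)=(-1.107605, -5.189400)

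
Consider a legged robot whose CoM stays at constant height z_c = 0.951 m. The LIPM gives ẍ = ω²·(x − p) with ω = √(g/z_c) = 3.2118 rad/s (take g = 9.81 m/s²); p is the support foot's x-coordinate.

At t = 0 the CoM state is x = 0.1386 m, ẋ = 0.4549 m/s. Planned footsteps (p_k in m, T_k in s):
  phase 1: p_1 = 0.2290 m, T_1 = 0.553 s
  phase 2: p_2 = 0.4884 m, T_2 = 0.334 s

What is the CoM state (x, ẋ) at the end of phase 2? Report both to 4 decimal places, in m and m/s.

x = 0.5005, ẋ = 0.3670

phase 1: p=0.2290, T=0.553, ωT=1.776125, cosh=3.038109, sinh=2.868816; start (x,ẋ)=(0.138600, 0.454900) → end (x,ẋ)=(0.360677, 0.549084)
phase 2: p=0.4884, T=0.334, ωT=1.072741, cosh=1.632726, sinh=1.290656; start (x,ẋ)=(0.360677, 0.549084) → end (x,ẋ)=(0.500512, 0.367049)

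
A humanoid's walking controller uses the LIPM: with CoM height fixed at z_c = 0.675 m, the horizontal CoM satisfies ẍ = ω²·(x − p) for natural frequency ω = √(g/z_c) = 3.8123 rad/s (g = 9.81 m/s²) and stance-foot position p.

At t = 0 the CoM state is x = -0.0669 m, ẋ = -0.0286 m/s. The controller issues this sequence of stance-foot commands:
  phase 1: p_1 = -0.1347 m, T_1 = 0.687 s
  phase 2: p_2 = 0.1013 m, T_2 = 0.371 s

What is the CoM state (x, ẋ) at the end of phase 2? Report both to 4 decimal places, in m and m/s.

phase 1: p=-0.1347, T=0.687, ωT=2.619050, cosh=6.897777, sinh=6.824905; start (x,ẋ)=(-0.066900, -0.028600) → end (x,ẋ)=(0.281769, 1.566784)
phase 2: p=0.1013, T=0.371, ωT=1.414363, cosh=2.178473, sinh=1.935393; start (x,ẋ)=(0.281769, 1.566784) → end (x,ẋ)=(1.289856, 4.744748)

x = 1.2899, ẋ = 4.7447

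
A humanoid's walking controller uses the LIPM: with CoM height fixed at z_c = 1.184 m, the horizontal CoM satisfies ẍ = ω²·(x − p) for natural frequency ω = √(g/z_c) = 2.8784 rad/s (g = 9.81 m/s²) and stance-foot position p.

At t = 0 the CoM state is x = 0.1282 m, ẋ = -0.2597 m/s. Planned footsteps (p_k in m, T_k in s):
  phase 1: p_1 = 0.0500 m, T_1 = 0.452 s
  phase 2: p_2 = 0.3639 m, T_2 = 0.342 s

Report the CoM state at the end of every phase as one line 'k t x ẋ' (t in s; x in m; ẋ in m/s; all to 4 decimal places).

1 0.4520 0.0508 -0.1296
2 0.7940 -0.1653 -1.2350

phase 1: p=0.0500, T=0.452, ωT=1.301037, cosh=1.972676, sinh=1.700427; start (x,ẋ)=(0.128200, -0.259700) → end (x,ẋ)=(0.050844, -0.129553)
phase 2: p=0.3639, T=0.342, ωT=0.984413, cosh=1.524949, sinh=1.151291; start (x,ẋ)=(0.050844, -0.129553) → end (x,ẋ)=(-0.165312, -1.234990)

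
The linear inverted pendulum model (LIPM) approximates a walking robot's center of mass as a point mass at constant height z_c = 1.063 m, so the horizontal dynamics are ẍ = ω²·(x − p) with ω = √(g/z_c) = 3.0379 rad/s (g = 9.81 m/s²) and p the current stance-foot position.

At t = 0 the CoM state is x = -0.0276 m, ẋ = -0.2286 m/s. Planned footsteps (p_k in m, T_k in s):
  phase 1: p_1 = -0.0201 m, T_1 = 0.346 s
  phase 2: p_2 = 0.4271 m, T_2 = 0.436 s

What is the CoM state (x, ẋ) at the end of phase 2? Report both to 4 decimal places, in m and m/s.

x = -0.9151, ẋ = -3.7354

phase 1: p=-0.0201, T=0.346, ωT=1.051113, cosh=1.605191, sinh=1.255643; start (x,ẋ)=(-0.027600, -0.228600) → end (x,ẋ)=(-0.126625, -0.395556)
phase 2: p=0.4271, T=0.436, ωT=1.324524, cosh=2.013163, sinh=1.747234; start (x,ẋ)=(-0.126625, -0.395556) → end (x,ẋ)=(-0.915141, -3.735448)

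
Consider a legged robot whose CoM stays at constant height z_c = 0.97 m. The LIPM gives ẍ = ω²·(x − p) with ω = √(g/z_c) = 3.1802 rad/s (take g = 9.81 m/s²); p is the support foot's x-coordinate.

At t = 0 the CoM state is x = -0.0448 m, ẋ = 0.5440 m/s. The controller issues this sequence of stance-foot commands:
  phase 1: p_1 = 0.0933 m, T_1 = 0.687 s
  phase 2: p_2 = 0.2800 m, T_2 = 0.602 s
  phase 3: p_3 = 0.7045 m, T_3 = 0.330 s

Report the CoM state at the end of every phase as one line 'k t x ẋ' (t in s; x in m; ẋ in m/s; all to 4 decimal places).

phase 1: p=0.0933, T=0.687, ωT=2.184797, cosh=4.500674, sinh=4.388173; start (x,ẋ)=(-0.044800, 0.544000) → end (x,ẋ)=(0.222391, 0.521144)
phase 2: p=0.2800, T=0.602, ωT=1.914480, cosh=3.465416, sinh=3.317997; start (x,ẋ)=(0.222391, 0.521144) → end (x,ẋ)=(0.624086, 1.198096)
phase 3: p=0.7045, T=0.330, ωT=1.049466, cosh=1.603125, sinh=1.253000; start (x,ẋ)=(0.624086, 1.198096) → end (x,ẋ)=(1.047636, 1.600264)

1 0.6870 0.2224 0.5211
2 1.2890 0.6241 1.1981
3 1.6190 1.0476 1.6003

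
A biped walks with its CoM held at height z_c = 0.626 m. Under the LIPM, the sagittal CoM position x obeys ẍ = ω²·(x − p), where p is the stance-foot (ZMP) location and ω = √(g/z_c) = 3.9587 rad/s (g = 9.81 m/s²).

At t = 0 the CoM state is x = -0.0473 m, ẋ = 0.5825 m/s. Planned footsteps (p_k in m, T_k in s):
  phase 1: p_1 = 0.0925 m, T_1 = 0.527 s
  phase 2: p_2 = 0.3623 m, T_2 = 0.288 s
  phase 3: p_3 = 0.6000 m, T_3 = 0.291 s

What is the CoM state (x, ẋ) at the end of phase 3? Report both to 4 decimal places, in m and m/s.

phase 1: p=0.0925, T=0.527, ωT=2.086235, cosh=4.089343, sinh=3.965189; start (x,ẋ)=(-0.047300, 0.582500) → end (x,ẋ)=(0.104265, 0.187602)
phase 2: p=0.3623, T=0.288, ωT=1.140106, cosh=1.723442, sinh=1.403657; start (x,ẋ)=(0.104265, 0.187602) → end (x,ẋ)=(-0.015890, -1.110491)
phase 3: p=0.6000, T=0.291, ωT=1.151982, cosh=1.740234, sinh=1.424224; start (x,ẋ)=(-0.015890, -1.110491) → end (x,ẋ)=(-0.871314, -5.404947)

x = -0.8713, ẋ = -5.4049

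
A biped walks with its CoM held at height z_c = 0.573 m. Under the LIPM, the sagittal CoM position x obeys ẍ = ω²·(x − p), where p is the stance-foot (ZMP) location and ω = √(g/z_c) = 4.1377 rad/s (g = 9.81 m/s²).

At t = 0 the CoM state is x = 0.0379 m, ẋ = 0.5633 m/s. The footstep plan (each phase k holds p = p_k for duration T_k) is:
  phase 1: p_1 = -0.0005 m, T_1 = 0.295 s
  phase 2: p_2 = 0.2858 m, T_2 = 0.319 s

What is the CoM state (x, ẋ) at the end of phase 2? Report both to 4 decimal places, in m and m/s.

phase 1: p=-0.0005, T=0.295, ωT=1.220621, cosh=1.842170, sinh=1.547123; start (x,ẋ)=(0.037900, 0.563300) → end (x,ẋ)=(0.280862, 1.283513)
phase 2: p=0.2858, T=0.319, ωT=1.319926, cosh=2.005150, sinh=1.737995; start (x,ẋ)=(0.280862, 1.283513) → end (x,ẋ)=(0.815025, 2.538128)

x = 0.8150, ẋ = 2.5381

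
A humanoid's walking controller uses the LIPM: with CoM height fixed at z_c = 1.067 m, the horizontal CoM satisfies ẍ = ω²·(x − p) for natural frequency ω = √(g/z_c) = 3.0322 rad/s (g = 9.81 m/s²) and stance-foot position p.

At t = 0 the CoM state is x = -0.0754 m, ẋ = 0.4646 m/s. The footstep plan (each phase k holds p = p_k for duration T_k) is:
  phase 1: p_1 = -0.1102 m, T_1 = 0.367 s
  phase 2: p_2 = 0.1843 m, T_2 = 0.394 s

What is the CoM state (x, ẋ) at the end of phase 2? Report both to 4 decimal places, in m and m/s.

phase 1: p=-0.1102, T=0.367, ωT=1.112817, cosh=1.685776, sinh=1.357144; start (x,ẋ)=(-0.075400, 0.464600) → end (x,ẋ)=(0.156409, 0.926418)
phase 2: p=0.1843, T=0.394, ωT=1.194687, cosh=1.802661, sinh=1.499862; start (x,ẋ)=(0.156409, 0.926418) → end (x,ẋ)=(0.592271, 1.543174)

x = 0.5923, ẋ = 1.5432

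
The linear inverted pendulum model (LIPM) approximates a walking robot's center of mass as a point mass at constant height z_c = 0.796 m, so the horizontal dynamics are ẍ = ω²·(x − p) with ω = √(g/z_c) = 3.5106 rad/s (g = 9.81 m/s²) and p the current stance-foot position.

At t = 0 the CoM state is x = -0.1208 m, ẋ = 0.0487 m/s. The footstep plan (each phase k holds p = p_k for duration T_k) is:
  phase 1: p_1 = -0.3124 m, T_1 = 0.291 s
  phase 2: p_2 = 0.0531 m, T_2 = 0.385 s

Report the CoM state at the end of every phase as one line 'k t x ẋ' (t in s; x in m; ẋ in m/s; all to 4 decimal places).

1 0.2910 0.0050 0.8895
2 0.6760 0.4105 1.5287

phase 1: p=-0.3124, T=0.291, ωT=1.021585, cosh=1.568808, sinh=1.208784; start (x,ẋ)=(-0.120800, 0.048700) → end (x,ẋ)=(0.004952, 0.889467)
phase 2: p=0.0531, T=0.385, ωT=1.351581, cosh=2.061180, sinh=1.802349; start (x,ẋ)=(0.004952, 0.889467) → end (x,ẋ)=(0.410513, 1.528704)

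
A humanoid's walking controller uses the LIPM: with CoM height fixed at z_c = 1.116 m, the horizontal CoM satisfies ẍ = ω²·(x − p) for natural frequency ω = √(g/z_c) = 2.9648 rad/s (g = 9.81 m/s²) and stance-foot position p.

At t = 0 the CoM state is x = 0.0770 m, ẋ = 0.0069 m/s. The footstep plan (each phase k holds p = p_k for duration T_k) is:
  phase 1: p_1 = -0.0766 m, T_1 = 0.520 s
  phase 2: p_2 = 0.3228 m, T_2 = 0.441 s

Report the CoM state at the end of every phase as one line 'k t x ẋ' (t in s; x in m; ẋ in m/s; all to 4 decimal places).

phase 1: p=-0.0766, T=0.520, ωT=1.541696, cosh=2.443263, sinh=2.229245; start (x,ẋ)=(0.077000, 0.006900) → end (x,ẋ)=(0.303873, 1.032042)
phase 2: p=0.3228, T=0.441, ωT=1.307477, cosh=1.983668, sinh=1.713166; start (x,ẋ)=(0.303873, 1.032042) → end (x,ẋ)=(0.881606, 1.951096)

1 0.5200 0.3039 1.0320
2 0.9610 0.8816 1.9511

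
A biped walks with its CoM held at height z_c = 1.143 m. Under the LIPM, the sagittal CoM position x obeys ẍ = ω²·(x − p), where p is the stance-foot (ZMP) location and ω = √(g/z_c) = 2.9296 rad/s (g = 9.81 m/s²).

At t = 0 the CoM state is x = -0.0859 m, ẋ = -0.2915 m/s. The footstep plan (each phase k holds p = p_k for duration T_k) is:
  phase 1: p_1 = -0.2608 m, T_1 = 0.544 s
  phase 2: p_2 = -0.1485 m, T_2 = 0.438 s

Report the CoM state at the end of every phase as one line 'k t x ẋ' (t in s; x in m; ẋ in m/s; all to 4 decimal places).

phase 1: p=-0.2608, T=0.544, ωT=1.593702, cosh=2.562555, sinh=2.359383; start (x,ẋ)=(-0.085900, -0.291500) → end (x,ẋ)=(-0.047372, 0.461933)
phase 2: p=-0.1485, T=0.438, ωT=1.283165, cosh=1.942600, sinh=1.665441; start (x,ẋ)=(-0.047372, 0.461933) → end (x,ẋ)=(0.310555, 1.390763)

1 0.5440 -0.0474 0.4619
2 0.9820 0.3106 1.3908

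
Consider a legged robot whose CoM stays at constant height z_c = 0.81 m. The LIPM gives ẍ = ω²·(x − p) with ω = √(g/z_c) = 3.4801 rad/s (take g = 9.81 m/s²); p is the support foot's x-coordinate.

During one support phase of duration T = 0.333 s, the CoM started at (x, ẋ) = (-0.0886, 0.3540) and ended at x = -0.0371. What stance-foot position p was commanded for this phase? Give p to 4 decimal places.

p = 0.0375

ωT = 3.4801·0.333 = 1.158873; cosh(ωT) = 1.750090, sinh(ωT) = 1.436251
x(T) = p + (x₀−p)·cosh(ωT) + (ẋ₀/ω)·sinh(ωT) ⇒ p·(1 − cosh) = x(T) − x₀·cosh − (ẋ₀/ω)·sinh
numerator   = -0.0371 − (-0.0886)·1.750090 − (0.3540/3.4801)·1.436251 = -0.028139
denominator = 1 − 1.750090 = -0.750090
p = -0.028139 / -0.750090 = 0.0375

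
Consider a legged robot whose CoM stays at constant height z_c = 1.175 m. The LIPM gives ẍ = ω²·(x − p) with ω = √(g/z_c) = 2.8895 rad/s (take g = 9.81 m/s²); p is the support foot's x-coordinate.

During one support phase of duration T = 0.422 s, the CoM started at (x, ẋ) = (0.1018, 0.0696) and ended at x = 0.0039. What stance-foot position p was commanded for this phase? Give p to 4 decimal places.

p = 0.2626

ωT = 2.8895·0.422 = 1.219369; cosh(ωT) = 1.840234, sinh(ωT) = 1.544817
x(T) = p + (x₀−p)·cosh(ωT) + (ẋ₀/ω)·sinh(ωT) ⇒ p·(1 − cosh) = x(T) − x₀·cosh − (ẋ₀/ω)·sinh
numerator   = 0.0039 − (0.1018)·1.840234 − (0.0696/2.8895)·1.544817 = -0.220646
denominator = 1 − 1.840234 = -0.840234
p = -0.220646 / -0.840234 = 0.2626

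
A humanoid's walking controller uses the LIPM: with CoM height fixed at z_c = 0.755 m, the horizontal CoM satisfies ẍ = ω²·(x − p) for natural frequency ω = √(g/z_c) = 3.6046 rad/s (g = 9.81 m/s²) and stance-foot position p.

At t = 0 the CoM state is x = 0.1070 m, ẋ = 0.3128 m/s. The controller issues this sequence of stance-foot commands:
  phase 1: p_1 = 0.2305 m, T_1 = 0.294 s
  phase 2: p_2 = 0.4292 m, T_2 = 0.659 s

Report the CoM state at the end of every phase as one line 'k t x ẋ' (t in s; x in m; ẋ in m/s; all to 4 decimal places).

phase 1: p=0.2305, T=0.294, ωT=1.059752, cosh=1.616099, sinh=1.269557; start (x,ẋ)=(0.107000, 0.312800) → end (x,ẋ)=(0.141081, -0.059651)
phase 2: p=0.4292, T=0.659, ωT=2.375431, cosh=5.424313, sinh=5.331339; start (x,ẋ)=(0.141081, -0.059651) → end (x,ẋ)=(-1.221871, -5.860438)

1 0.2940 0.1411 -0.0597
2 0.9530 -1.2219 -5.8604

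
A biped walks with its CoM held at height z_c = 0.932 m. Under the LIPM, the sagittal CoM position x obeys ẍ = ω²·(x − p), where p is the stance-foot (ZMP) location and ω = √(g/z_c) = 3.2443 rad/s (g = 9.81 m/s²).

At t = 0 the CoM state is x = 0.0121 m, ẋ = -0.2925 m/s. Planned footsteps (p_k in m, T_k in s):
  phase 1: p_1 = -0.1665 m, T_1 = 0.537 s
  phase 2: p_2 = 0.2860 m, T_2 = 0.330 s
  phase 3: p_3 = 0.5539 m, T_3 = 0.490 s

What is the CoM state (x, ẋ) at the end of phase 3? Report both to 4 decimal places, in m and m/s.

x = 0.2311, ẋ = -0.7782

phase 1: p=-0.1665, T=0.537, ωT=1.742189, cosh=2.942483, sinh=2.767346; start (x,ẋ)=(0.012100, -0.292500) → end (x,ẋ)=(0.109529, 0.742813)
phase 2: p=0.2860, T=0.330, ωT=1.070619, cosh=1.629990, sinh=1.287194; start (x,ẋ)=(0.109529, 0.742813) → end (x,ẋ)=(0.293069, 0.473826)
phase 3: p=0.5539, T=0.490, ωT=1.589707, cosh=2.553149, sinh=2.349163; start (x,ẋ)=(0.293069, 0.473826) → end (x,ẋ)=(0.231051, -0.778151)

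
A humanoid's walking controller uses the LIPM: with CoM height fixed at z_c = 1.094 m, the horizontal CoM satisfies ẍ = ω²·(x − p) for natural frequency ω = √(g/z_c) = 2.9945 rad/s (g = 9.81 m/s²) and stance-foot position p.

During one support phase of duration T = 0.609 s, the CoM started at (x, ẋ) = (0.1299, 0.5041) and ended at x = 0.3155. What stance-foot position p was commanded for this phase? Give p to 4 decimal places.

ωT = 2.9945·0.609 = 1.823650; cosh(ωT) = 3.177933, sinh(ωT) = 3.016497
x(T) = p + (x₀−p)·cosh(ωT) + (ẋ₀/ω)·sinh(ωT) ⇒ p·(1 − cosh) = x(T) − x₀·cosh − (ẋ₀/ω)·sinh
numerator   = 0.3155 − (0.1299)·3.177933 − (0.5041/2.9945)·3.016497 = -0.605117
denominator = 1 − 3.177933 = -2.177933
p = -0.605117 / -2.177933 = 0.2778

p = 0.2778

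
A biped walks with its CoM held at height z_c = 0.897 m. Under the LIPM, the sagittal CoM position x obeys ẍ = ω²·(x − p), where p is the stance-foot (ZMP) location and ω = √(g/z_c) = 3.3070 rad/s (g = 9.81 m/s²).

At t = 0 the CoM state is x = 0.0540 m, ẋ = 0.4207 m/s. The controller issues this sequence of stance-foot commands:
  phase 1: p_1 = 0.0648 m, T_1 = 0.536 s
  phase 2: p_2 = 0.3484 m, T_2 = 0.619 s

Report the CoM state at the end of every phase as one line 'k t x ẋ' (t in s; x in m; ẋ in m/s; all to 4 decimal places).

phase 1: p=0.0648, T=0.536, ωT=1.772552, cosh=3.027877, sinh=2.857978; start (x,ẋ)=(0.054000, 0.420700) → end (x,ẋ)=(0.395677, 1.171753)
phase 2: p=0.3484, T=0.619, ωT=2.047033, cosh=3.937003, sinh=3.807885; start (x,ẋ)=(0.395677, 1.171753) → end (x,ẋ)=(1.883758, 5.208535)

1 0.5360 0.3957 1.1718
2 1.1550 1.8838 5.2085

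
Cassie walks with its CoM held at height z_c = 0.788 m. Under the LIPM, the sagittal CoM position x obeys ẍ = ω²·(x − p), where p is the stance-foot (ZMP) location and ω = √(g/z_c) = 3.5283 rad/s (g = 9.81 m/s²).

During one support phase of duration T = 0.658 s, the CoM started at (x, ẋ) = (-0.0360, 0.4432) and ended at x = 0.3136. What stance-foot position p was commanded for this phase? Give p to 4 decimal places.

p = 0.0326

ωT = 3.5283·0.658 = 2.321621; cosh(ωT) = 5.145150, sinh(ωT) = 5.047036
x(T) = p + (x₀−p)·cosh(ωT) + (ẋ₀/ω)·sinh(ωT) ⇒ p·(1 − cosh) = x(T) − x₀·cosh − (ẋ₀/ω)·sinh
numerator   = 0.3136 − (-0.0360)·5.145150 − (0.4432/3.5283)·5.047036 = -0.135147
denominator = 1 − 5.145150 = -4.145150
p = -0.135147 / -4.145150 = 0.0326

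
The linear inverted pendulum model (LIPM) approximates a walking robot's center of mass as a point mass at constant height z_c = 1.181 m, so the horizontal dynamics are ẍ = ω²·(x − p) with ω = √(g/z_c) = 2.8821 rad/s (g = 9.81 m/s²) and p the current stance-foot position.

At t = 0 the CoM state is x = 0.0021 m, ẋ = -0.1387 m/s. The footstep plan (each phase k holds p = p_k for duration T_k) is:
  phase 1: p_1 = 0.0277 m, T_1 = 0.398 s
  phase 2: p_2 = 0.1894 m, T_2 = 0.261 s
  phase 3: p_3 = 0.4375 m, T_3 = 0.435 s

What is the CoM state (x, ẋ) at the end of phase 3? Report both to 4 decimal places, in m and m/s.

phase 1: p=0.0277, T=0.398, ωT=1.147076, cosh=1.733268, sinh=1.415704; start (x,ẋ)=(0.002100, -0.138700) → end (x,ẋ)=(-0.084802, -0.344857)
phase 2: p=0.1894, T=0.261, ωT=0.752228, cosh=1.296519, sinh=0.825203; start (x,ẋ)=(-0.084802, -0.344857) → end (x,ẋ)=(-0.264847, -1.099253)
phase 3: p=0.4375, T=0.435, ωT=1.253713, cosh=1.894386, sinh=1.608943; start (x,ẋ)=(-0.264847, -1.099253) → end (x,ẋ)=(-1.506679, -5.339289)

x = -1.5067, ẋ = -5.3393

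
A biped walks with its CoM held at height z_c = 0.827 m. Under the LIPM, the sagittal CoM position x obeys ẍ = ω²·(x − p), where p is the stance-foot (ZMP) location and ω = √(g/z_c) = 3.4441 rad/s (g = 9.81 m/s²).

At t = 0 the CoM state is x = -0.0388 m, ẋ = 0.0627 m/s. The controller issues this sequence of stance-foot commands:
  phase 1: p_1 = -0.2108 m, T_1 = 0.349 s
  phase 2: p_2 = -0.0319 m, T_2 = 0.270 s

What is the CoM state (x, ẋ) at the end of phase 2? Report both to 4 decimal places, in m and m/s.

x = 0.5170, ẋ = 2.0709

phase 1: p=-0.2108, T=0.349, ωT=1.201991, cosh=1.813664, sinh=1.513069; start (x,ẋ)=(-0.038800, 0.062700) → end (x,ẋ)=(0.128696, 1.010037)
phase 2: p=-0.0319, T=0.270, ωT=0.929907, cosh=1.464432, sinh=1.069842; start (x,ẋ)=(0.128696, 1.010037) → end (x,ẋ)=(0.517029, 2.070868)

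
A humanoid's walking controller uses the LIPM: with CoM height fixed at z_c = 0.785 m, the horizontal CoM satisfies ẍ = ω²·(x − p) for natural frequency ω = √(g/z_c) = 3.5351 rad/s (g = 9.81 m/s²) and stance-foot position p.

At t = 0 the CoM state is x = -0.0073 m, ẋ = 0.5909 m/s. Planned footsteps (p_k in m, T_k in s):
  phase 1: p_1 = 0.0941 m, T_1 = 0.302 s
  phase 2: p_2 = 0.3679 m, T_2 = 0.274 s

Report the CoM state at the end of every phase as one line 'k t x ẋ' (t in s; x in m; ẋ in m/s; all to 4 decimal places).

1 0.3020 0.1435 0.5012
2 0.5760 0.1897 -0.1388

phase 1: p=0.0941, T=0.302, ωT=1.067600, cosh=1.626112, sinh=1.282279; start (x,ẋ)=(-0.007300, 0.590900) → end (x,ẋ)=(0.143548, 0.501225)
phase 2: p=0.3679, T=0.274, ωT=0.968617, cosh=1.506954, sinh=1.127346; start (x,ẋ)=(0.143548, 0.501225) → end (x,ẋ)=(0.189653, -0.138783)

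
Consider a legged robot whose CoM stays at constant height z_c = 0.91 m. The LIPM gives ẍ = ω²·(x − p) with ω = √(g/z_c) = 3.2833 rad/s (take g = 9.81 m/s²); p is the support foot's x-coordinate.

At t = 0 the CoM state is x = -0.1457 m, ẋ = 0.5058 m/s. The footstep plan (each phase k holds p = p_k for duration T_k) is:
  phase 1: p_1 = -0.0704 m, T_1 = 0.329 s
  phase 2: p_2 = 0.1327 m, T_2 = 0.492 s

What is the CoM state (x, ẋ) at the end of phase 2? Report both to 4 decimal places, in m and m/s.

phase 1: p=-0.0704, T=0.329, ωT=1.080206, cosh=1.642406, sinh=1.302880; start (x,ẋ)=(-0.145700, 0.505800) → end (x,ẋ)=(0.006639, 0.508614)
phase 2: p=0.1327, T=0.492, ωT=1.615384, cosh=2.614316, sinh=2.415501; start (x,ẋ)=(0.006639, 0.508614) → end (x,ẋ)=(0.177320, 0.329909)

x = 0.1773, ẋ = 0.3299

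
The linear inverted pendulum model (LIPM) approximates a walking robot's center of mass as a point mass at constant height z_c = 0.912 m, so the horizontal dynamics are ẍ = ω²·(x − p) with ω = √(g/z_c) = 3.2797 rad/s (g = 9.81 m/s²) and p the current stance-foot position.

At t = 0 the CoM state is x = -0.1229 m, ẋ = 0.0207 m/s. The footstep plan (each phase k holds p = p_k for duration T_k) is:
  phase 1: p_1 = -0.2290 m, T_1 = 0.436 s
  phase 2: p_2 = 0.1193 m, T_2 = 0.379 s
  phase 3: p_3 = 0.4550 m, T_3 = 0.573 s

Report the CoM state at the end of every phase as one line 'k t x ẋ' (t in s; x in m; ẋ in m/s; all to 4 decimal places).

1 0.4360 0.0178 0.7311
2 0.8150 0.2829 0.8436
3 1.3880 0.7009 1.0215

phase 1: p=-0.2290, T=0.436, ωT=1.429949, cosh=2.208904, sinh=1.969583; start (x,ẋ)=(-0.122900, 0.020700) → end (x,ẋ)=(0.017796, 0.731092)
phase 2: p=0.1193, T=0.379, ωT=1.243006, cosh=1.877267, sinh=1.588751; start (x,ẋ)=(0.017796, 0.731092) → end (x,ẋ)=(0.282905, 0.843555)
phase 3: p=0.4550, T=0.573, ωT=1.879268, cosh=3.350706, sinh=3.198004; start (x,ẋ)=(0.282905, 0.843555) → end (x,ẋ)=(0.700903, 1.021487)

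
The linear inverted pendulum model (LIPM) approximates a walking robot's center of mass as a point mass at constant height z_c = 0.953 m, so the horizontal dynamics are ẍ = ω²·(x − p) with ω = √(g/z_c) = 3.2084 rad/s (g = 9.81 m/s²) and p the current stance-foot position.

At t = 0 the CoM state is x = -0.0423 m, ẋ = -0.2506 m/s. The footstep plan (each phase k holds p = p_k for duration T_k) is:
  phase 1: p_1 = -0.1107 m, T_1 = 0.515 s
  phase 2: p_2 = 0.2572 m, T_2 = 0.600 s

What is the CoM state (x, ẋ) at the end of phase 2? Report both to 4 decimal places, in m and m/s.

x = -1.2023, ẋ = -4.5236

phase 1: p=-0.1107, T=0.515, ωT=1.652326, cosh=2.705355, sinh=2.513751; start (x,ẋ)=(-0.042300, -0.250600) → end (x,ẋ)=(-0.121996, -0.126308)
phase 2: p=0.2572, T=0.600, ωT=1.925040, cosh=3.500646, sinh=3.354776; start (x,ẋ)=(-0.121996, -0.126308) → end (x,ẋ)=(-1.202303, -4.523627)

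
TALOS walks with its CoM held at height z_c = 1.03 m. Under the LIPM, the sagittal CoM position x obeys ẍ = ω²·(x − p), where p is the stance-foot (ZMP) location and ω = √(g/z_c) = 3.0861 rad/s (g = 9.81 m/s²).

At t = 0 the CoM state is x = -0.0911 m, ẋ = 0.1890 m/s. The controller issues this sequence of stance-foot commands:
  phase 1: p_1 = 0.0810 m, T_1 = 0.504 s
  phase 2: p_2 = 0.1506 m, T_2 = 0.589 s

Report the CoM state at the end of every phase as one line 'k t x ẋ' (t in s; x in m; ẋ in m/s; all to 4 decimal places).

1 0.5040 -0.2062 -0.7343
2 1.0930 -1.6901 -5.6212

phase 1: p=0.0810, T=0.504, ωT=1.555394, cosh=2.474030, sinh=2.262924; start (x,ẋ)=(-0.091100, 0.189000) → end (x,ẋ)=(-0.206194, -0.734288)
phase 2: p=0.1506, T=0.589, ωT=1.817713, cosh=3.160078, sinh=2.997681; start (x,ẋ)=(-0.206194, -0.734288) → end (x,ẋ)=(-1.690146, -5.621157)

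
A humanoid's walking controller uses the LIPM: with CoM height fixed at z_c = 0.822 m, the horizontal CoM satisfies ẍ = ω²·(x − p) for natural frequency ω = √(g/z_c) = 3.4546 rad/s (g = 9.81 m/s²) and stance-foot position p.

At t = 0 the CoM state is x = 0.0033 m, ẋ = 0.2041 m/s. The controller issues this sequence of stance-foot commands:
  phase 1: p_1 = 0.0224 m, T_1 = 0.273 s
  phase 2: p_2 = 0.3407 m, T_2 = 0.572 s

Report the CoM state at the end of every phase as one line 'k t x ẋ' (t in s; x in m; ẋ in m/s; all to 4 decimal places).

1 0.2730 0.0585 0.2299
2 0.8450 -0.4613 -2.6035

phase 1: p=0.0224, T=0.273, ωT=0.943106, cosh=1.478681, sinh=1.089264; start (x,ẋ)=(0.003300, 0.204100) → end (x,ẋ)=(0.058512, 0.229926)
phase 2: p=0.3407, T=0.572, ωT=1.976031, cosh=3.676337, sinh=3.537718; start (x,ẋ)=(0.058512, 0.229926) → end (x,ẋ)=(-0.461261, -2.603452)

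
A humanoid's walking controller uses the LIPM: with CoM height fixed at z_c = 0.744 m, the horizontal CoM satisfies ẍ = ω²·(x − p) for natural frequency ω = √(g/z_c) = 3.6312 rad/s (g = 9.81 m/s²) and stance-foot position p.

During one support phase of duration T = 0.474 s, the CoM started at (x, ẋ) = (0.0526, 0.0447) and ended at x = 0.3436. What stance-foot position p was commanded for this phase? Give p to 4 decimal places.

p = -0.0841

ωT = 3.6312·0.474 = 1.721189; cosh(ωT) = 2.885012, sinh(ωT) = 2.706159
x(T) = p + (x₀−p)·cosh(ωT) + (ẋ₀/ω)·sinh(ωT) ⇒ p·(1 − cosh) = x(T) − x₀·cosh − (ẋ₀/ω)·sinh
numerator   = 0.3436 − (0.0526)·2.885012 − (0.0447/3.6312)·2.706159 = 0.158536
denominator = 1 − 2.885012 = -1.885012
p = 0.158536 / -1.885012 = -0.0841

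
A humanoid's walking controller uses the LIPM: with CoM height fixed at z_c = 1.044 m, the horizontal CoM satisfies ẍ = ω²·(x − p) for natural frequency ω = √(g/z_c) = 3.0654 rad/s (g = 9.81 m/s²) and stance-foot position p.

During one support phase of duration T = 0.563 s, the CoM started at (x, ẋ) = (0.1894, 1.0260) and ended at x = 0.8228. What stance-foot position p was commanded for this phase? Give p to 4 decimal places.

ωT = 3.0654·0.563 = 1.725820; cosh(ωT) = 2.897577, sinh(ωT) = 2.719550
x(T) = p + (x₀−p)·cosh(ωT) + (ẋ₀/ω)·sinh(ωT) ⇒ p·(1 − cosh) = x(T) − x₀·cosh − (ẋ₀/ω)·sinh
numerator   = 0.8228 − (0.1894)·2.897577 − (1.0260/3.0654)·2.719550 = -0.636244
denominator = 1 − 2.897577 = -1.897577
p = -0.636244 / -1.897577 = 0.3353

p = 0.3353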